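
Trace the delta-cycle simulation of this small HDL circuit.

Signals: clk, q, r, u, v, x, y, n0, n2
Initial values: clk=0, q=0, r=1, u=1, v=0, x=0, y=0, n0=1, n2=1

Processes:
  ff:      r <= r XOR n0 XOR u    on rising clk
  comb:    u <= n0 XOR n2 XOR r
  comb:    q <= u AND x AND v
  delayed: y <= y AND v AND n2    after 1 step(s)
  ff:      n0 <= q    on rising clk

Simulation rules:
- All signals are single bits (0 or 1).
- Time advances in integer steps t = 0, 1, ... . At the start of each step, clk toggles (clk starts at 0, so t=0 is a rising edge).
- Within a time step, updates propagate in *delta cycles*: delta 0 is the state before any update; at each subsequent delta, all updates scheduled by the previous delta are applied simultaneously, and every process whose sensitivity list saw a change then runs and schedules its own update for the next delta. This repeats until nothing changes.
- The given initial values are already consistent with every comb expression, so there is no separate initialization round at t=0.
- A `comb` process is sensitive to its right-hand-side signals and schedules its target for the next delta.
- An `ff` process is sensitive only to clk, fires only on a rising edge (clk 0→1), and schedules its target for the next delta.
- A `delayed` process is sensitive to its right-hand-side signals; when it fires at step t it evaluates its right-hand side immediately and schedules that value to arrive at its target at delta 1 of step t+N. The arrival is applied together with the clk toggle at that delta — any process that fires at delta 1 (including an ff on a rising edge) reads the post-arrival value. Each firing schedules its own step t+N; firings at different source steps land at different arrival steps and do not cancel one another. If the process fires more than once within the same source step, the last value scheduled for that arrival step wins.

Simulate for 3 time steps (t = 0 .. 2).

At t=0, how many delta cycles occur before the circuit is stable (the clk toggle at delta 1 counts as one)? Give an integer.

t0.Δ0 u=1 x=0 n0=1 v=0 n2=1 r=1 clk=0 y=0 q=0
t0.Δ1 u=1 x=0 n0=1 v=0 n2=1 r=1 clk=1 y=0 q=0
t0.Δ2 u=1 x=0 n0=0 v=0 n2=1 r=1 clk=1 y=0 q=0
t0.Δ3 u=0 x=0 n0=0 v=0 n2=1 r=1 clk=1 y=0 q=0
t1.Δ0 u=0 x=0 n0=0 v=0 n2=1 r=1 clk=1 y=0 q=0
t1.Δ1 u=0 x=0 n0=0 v=0 n2=1 r=1 clk=0 y=0 q=0
t2.Δ0 u=0 x=0 n0=0 v=0 n2=1 r=1 clk=0 y=0 q=0
t2.Δ1 u=0 x=0 n0=0 v=0 n2=1 r=1 clk=1 y=0 q=0

3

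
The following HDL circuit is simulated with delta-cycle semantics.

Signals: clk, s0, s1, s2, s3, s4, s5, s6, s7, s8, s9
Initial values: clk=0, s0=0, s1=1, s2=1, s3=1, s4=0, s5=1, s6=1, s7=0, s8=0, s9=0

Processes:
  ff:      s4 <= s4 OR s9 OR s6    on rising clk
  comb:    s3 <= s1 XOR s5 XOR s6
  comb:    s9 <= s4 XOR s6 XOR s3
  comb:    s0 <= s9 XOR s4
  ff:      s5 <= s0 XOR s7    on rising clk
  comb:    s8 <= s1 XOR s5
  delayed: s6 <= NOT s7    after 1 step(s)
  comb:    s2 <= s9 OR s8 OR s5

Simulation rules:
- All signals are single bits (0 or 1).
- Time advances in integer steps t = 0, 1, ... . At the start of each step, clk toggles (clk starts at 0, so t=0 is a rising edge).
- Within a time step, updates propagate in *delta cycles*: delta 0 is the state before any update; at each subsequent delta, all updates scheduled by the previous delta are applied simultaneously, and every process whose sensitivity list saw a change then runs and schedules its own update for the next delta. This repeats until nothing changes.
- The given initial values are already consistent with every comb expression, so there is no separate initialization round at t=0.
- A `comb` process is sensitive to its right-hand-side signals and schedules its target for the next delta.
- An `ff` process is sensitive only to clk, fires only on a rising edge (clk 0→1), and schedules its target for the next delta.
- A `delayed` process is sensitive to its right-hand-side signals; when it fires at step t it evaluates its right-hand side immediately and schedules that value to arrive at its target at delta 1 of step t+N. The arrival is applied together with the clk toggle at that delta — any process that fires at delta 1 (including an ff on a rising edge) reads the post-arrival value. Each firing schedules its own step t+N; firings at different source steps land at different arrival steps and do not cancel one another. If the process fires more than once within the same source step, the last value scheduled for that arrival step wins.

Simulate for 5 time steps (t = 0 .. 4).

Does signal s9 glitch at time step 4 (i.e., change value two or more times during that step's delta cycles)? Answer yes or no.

t=0 Δ0: s5=1 s8=0 clk=0 s0=0 s7=0 s1=1 s6=1 s9=0 s4=0 s2=1 s3=1
  Δ1: clk:0→1
  Δ2: s5:1→0, s4:0→1
  Δ3: s8:0→1, s0:0→1, s9:0→1, s2:1→0, s3:1→0
  Δ4: s0:1→0, s9:1→0, s2:0→1
  Δ5: s0:0→1
  (5Δ to stable)
t=1 Δ0: s5=0 s8=1 clk=1 s0=1 s7=0 s1=1 s6=1 s9=0 s4=1 s2=1 s3=0
  Δ1: clk:1→0
  (1Δ to stable)
t=2 Δ0: s5=0 s8=1 clk=0 s0=1 s7=0 s1=1 s6=1 s9=0 s4=1 s2=1 s3=0
  Δ1: clk:0→1
  Δ2: s5:0→1
  Δ3: s8:1→0, s3:0→1
  Δ4: s9:0→1
  Δ5: s0:1→0
  (5Δ to stable)
t=3 Δ0: s5=1 s8=0 clk=1 s0=0 s7=0 s1=1 s6=1 s9=1 s4=1 s2=1 s3=1
  Δ1: clk:1→0
  (1Δ to stable)
t=4 Δ0: s5=1 s8=0 clk=0 s0=0 s7=0 s1=1 s6=1 s9=1 s4=1 s2=1 s3=1
  Δ1: clk:0→1
  Δ2: s5:1→0
  Δ3: s8:0→1, s3:1→0
  Δ4: s9:1→0
  Δ5: s0:0→1
  (5Δ to stable)

no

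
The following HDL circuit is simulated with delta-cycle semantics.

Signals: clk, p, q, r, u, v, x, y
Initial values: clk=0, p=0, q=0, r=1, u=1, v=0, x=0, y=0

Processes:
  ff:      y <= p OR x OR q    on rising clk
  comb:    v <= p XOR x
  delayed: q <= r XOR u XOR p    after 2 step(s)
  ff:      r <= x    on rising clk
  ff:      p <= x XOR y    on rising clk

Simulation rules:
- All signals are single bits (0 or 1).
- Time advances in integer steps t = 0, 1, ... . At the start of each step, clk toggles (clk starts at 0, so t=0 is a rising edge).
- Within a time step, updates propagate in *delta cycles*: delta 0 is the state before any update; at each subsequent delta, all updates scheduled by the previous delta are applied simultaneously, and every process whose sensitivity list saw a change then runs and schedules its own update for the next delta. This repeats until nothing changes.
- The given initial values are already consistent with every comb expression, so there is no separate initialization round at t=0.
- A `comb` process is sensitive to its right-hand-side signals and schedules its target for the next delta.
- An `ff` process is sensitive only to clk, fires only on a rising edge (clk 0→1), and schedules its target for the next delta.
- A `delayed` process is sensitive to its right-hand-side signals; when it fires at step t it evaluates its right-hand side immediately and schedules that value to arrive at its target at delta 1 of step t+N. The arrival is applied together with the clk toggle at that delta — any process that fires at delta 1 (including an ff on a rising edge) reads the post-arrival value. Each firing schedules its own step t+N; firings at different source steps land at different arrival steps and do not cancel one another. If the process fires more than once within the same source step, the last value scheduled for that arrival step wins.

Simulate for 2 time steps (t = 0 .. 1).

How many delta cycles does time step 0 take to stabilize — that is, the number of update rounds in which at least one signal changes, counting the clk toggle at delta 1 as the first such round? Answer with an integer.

2

[bits: v,u,p,q,r,y,clk,x]
t=0: Δ0=01001000 Δ1=01001010 Δ2=01000010 | 2Δ
t=1: Δ0=01000010 Δ1=01000000 | 1Δ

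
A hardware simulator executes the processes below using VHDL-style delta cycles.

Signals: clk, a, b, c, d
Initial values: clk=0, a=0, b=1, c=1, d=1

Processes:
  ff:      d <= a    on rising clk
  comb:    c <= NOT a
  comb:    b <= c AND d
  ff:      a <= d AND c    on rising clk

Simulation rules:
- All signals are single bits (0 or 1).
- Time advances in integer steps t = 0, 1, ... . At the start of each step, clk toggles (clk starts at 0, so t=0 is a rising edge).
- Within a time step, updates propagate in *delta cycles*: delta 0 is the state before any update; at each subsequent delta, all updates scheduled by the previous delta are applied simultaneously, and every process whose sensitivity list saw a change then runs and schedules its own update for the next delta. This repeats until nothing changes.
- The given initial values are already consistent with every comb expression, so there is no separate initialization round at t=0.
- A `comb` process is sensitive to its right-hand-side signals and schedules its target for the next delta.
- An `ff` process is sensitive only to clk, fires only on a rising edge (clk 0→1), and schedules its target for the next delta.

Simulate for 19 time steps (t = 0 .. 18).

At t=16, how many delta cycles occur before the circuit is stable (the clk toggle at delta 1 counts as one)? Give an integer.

3

t=0 Δ0: b=1 c=1 clk=0 d=1 a=0
  Δ1: clk:0→1
  Δ2: d:1→0, a:0→1
  Δ3: b:1→0, c:1→0
  (3Δ to stable)
t=1 Δ0: b=0 c=0 clk=1 d=0 a=1
  Δ1: clk:1→0
  (1Δ to stable)
t=2 Δ0: b=0 c=0 clk=0 d=0 a=1
  Δ1: clk:0→1
  Δ2: d:0→1, a:1→0
  Δ3: c:0→1
  Δ4: b:0→1
  (4Δ to stable)
t=3 Δ0: b=1 c=1 clk=1 d=1 a=0
  Δ1: clk:1→0
  (1Δ to stable)
t=4 Δ0: b=1 c=1 clk=0 d=1 a=0
  Δ1: clk:0→1
  Δ2: d:1→0, a:0→1
  Δ3: b:1→0, c:1→0
  (3Δ to stable)
t=5 Δ0: b=0 c=0 clk=1 d=0 a=1
  Δ1: clk:1→0
  (1Δ to stable)
t=6 Δ0: b=0 c=0 clk=0 d=0 a=1
  Δ1: clk:0→1
  Δ2: d:0→1, a:1→0
  Δ3: c:0→1
  Δ4: b:0→1
  (4Δ to stable)
t=7 Δ0: b=1 c=1 clk=1 d=1 a=0
  Δ1: clk:1→0
  (1Δ to stable)
t=8 Δ0: b=1 c=1 clk=0 d=1 a=0
  Δ1: clk:0→1
  Δ2: d:1→0, a:0→1
  Δ3: b:1→0, c:1→0
  (3Δ to stable)
t=9 Δ0: b=0 c=0 clk=1 d=0 a=1
  Δ1: clk:1→0
  (1Δ to stable)
t=10 Δ0: b=0 c=0 clk=0 d=0 a=1
  Δ1: clk:0→1
  Δ2: d:0→1, a:1→0
  Δ3: c:0→1
  Δ4: b:0→1
  (4Δ to stable)
t=11 Δ0: b=1 c=1 clk=1 d=1 a=0
  Δ1: clk:1→0
  (1Δ to stable)
t=12 Δ0: b=1 c=1 clk=0 d=1 a=0
  Δ1: clk:0→1
  Δ2: d:1→0, a:0→1
  Δ3: b:1→0, c:1→0
  (3Δ to stable)
t=13 Δ0: b=0 c=0 clk=1 d=0 a=1
  Δ1: clk:1→0
  (1Δ to stable)
t=14 Δ0: b=0 c=0 clk=0 d=0 a=1
  Δ1: clk:0→1
  Δ2: d:0→1, a:1→0
  Δ3: c:0→1
  Δ4: b:0→1
  (4Δ to stable)
t=15 Δ0: b=1 c=1 clk=1 d=1 a=0
  Δ1: clk:1→0
  (1Δ to stable)
t=16 Δ0: b=1 c=1 clk=0 d=1 a=0
  Δ1: clk:0→1
  Δ2: d:1→0, a:0→1
  Δ3: b:1→0, c:1→0
  (3Δ to stable)
t=17 Δ0: b=0 c=0 clk=1 d=0 a=1
  Δ1: clk:1→0
  (1Δ to stable)
t=18 Δ0: b=0 c=0 clk=0 d=0 a=1
  Δ1: clk:0→1
  Δ2: d:0→1, a:1→0
  Δ3: c:0→1
  Δ4: b:0→1
  (4Δ to stable)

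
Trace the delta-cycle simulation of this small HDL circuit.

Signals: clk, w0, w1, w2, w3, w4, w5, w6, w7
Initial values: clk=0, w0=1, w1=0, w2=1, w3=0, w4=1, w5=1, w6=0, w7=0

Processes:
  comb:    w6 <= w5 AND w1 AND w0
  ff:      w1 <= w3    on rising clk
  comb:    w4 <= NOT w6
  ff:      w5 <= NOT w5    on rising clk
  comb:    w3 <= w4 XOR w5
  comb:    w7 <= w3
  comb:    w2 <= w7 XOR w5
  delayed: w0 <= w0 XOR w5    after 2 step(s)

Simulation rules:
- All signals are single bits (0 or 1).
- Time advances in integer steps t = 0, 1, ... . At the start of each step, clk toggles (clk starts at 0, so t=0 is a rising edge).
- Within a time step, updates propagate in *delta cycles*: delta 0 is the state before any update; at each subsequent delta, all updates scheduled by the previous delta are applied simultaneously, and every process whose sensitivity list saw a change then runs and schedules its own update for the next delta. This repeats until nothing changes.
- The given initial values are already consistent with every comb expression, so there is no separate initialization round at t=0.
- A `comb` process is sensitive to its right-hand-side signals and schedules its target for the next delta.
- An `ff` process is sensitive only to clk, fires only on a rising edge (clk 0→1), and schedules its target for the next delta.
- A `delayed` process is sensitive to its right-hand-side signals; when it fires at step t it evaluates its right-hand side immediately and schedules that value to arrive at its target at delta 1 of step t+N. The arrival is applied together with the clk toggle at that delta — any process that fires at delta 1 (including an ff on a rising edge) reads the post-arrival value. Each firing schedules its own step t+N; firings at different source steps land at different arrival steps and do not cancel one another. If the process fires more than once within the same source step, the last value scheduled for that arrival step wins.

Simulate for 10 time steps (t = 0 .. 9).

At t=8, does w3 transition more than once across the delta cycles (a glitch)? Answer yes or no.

t=0 Δ0: w0=1 w4=1 w6=0 clk=0 w1=0 w7=0 w5=1 w2=1 w3=0
  Δ1: clk:0→1
  Δ2: w5:1→0
  Δ3: w2:1→0, w3:0→1
  Δ4: w7:0→1
  Δ5: w2:0→1
  (5Δ to stable)
t=1 Δ0: w0=1 w4=1 w6=0 clk=1 w1=0 w7=1 w5=0 w2=1 w3=1
  Δ1: clk:1→0
  (1Δ to stable)
t=2 Δ0: w0=1 w4=1 w6=0 clk=0 w1=0 w7=1 w5=0 w2=1 w3=1
  Δ1: clk:0→1
  Δ2: w1:0→1, w5:0→1
  Δ3: w6:0→1, w2:1→0, w3:1→0
  Δ4: w4:1→0, w7:1→0
  Δ5: w2:0→1, w3:0→1
  Δ6: w7:0→1
  Δ7: w2:1→0
  (7Δ to stable)
t=3 Δ0: w0=1 w4=0 w6=1 clk=1 w1=1 w7=1 w5=1 w2=0 w3=1
  Δ1: clk:1→0
  (1Δ to stable)
t=4 Δ0: w0=1 w4=0 w6=1 clk=0 w1=1 w7=1 w5=1 w2=0 w3=1
  Δ1: w0:1→0, clk:0→1
  Δ2: w6:1→0, w5:1→0
  Δ3: w4:0→1, w2:0→1, w3:1→0
  Δ4: w7:1→0, w3:0→1
  Δ5: w7:0→1, w2:1→0
  Δ6: w2:0→1
  (6Δ to stable)
t=5 Δ0: w0=0 w4=1 w6=0 clk=1 w1=1 w7=1 w5=0 w2=1 w3=1
  Δ1: clk:1→0
  (1Δ to stable)
t=6 Δ0: w0=0 w4=1 w6=0 clk=0 w1=1 w7=1 w5=0 w2=1 w3=1
  Δ1: clk:0→1
  Δ2: w5:0→1
  Δ3: w2:1→0, w3:1→0
  Δ4: w7:1→0
  Δ5: w2:0→1
  (5Δ to stable)
t=7 Δ0: w0=0 w4=1 w6=0 clk=1 w1=1 w7=0 w5=1 w2=1 w3=0
  Δ1: clk:1→0
  (1Δ to stable)
t=8 Δ0: w0=0 w4=1 w6=0 clk=0 w1=1 w7=0 w5=1 w2=1 w3=0
  Δ1: w0:0→1, clk:0→1
  Δ2: w6:0→1, w1:1→0, w5:1→0
  Δ3: w4:1→0, w6:1→0, w2:1→0, w3:0→1
  Δ4: w4:0→1, w7:0→1, w3:1→0
  Δ5: w7:1→0, w2:0→1, w3:0→1
  Δ6: w7:0→1, w2:1→0
  Δ7: w2:0→1
  (7Δ to stable)
t=9 Δ0: w0=1 w4=1 w6=0 clk=1 w1=0 w7=1 w5=0 w2=1 w3=1
  Δ1: clk:1→0
  (1Δ to stable)

yes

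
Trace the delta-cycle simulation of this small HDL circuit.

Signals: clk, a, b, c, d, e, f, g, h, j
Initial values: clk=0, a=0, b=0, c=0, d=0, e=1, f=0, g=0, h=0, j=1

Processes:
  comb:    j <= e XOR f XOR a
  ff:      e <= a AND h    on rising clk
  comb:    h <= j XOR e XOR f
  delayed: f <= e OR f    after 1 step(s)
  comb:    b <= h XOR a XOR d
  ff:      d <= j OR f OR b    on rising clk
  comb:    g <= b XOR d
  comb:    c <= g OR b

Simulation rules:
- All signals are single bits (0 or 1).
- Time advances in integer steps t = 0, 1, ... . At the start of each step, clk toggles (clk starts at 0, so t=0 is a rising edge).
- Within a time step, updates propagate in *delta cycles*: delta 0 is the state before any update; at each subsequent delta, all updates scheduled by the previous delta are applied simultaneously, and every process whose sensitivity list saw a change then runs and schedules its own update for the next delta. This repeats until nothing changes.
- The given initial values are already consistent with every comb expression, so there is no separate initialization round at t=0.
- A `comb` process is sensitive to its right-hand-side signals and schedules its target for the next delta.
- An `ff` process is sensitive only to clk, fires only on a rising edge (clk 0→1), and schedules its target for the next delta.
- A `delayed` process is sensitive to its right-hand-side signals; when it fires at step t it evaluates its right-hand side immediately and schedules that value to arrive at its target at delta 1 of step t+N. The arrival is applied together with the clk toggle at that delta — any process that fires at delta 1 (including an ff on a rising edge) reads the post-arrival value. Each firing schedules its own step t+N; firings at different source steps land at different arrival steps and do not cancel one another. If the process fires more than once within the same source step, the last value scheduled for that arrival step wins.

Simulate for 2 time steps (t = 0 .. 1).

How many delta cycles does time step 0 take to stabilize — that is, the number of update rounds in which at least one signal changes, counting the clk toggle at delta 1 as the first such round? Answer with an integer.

t=0 Δ0: a=0 e=1 b=0 c=0 clk=0 g=0 f=0 d=0 j=1 h=0
  Δ1: clk:0→1
  Δ2: e:1→0, d:0→1
  Δ3: b:0→1, g:0→1, j:1→0, h:0→1
  Δ4: b:1→0, c:0→1, g:1→0, h:1→0
  Δ5: b:0→1, c:1→0, g:0→1
  Δ6: c:0→1, g:1→0
  (6Δ to stable)
t=1 Δ0: a=0 e=0 b=1 c=1 clk=1 g=0 f=0 d=1 j=0 h=0
  Δ1: clk:1→0
  (1Δ to stable)

6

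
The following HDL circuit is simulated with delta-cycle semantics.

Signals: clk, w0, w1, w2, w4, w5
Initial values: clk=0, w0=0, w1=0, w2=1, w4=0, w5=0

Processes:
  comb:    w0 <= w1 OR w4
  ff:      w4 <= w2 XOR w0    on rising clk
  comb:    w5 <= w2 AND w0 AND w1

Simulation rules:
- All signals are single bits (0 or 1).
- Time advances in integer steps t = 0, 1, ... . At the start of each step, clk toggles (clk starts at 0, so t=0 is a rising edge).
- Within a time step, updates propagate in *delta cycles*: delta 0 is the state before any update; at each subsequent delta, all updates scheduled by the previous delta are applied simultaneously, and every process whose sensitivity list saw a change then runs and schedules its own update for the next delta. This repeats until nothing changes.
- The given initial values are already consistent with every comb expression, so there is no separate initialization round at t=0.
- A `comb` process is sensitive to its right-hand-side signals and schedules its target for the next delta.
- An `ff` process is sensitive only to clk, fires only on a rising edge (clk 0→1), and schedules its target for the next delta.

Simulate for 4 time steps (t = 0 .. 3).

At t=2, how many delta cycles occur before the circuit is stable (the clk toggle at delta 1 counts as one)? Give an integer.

t=0 Δ0: w1=0 w2=1 w5=0 clk=0 w0=0 w4=0
  Δ1: clk:0→1
  Δ2: w4:0→1
  Δ3: w0:0→1
  (3Δ to stable)
t=1 Δ0: w1=0 w2=1 w5=0 clk=1 w0=1 w4=1
  Δ1: clk:1→0
  (1Δ to stable)
t=2 Δ0: w1=0 w2=1 w5=0 clk=0 w0=1 w4=1
  Δ1: clk:0→1
  Δ2: w4:1→0
  Δ3: w0:1→0
  (3Δ to stable)
t=3 Δ0: w1=0 w2=1 w5=0 clk=1 w0=0 w4=0
  Δ1: clk:1→0
  (1Δ to stable)

3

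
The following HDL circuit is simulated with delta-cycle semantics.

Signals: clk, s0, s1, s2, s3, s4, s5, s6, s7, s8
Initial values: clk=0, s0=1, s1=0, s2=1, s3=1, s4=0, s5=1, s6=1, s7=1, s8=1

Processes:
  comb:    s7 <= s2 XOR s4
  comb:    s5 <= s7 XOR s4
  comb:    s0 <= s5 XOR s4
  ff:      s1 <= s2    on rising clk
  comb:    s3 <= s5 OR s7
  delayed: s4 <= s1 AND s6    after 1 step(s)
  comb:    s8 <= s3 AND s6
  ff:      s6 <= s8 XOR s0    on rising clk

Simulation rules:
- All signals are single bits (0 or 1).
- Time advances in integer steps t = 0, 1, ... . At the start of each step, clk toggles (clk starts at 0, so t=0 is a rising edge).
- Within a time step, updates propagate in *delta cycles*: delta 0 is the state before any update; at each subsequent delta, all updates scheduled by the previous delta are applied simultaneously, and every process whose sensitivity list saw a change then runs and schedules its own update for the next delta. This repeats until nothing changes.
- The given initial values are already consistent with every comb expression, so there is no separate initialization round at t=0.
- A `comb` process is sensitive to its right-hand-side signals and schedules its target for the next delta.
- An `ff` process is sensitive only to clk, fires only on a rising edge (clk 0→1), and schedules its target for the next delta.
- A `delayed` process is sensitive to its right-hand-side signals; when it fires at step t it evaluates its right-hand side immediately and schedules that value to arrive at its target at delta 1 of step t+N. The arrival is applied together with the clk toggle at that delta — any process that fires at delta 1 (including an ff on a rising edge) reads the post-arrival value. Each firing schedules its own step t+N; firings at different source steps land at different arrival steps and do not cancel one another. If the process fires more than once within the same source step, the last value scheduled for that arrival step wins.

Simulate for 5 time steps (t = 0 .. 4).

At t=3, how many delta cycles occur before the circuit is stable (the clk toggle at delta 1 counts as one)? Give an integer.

5

t=0 Δ0: clk=0 s6=1 s0=1 s1=0 s3=1 s8=1 s7=1 s2=1 s4=0 s5=1
  Δ1: clk:0→1
  Δ2: s6:1→0, s1:0→1
  Δ3: s8:1→0
  (3Δ to stable)
t=1 Δ0: clk=1 s6=0 s0=1 s1=1 s3=1 s8=0 s7=1 s2=1 s4=0 s5=1
  Δ1: clk:1→0
  (1Δ to stable)
t=2 Δ0: clk=0 s6=0 s0=1 s1=1 s3=1 s8=0 s7=1 s2=1 s4=0 s5=1
  Δ1: clk:0→1
  Δ2: s6:0→1
  Δ3: s8:0→1
  (3Δ to stable)
t=3 Δ0: clk=1 s6=1 s0=1 s1=1 s3=1 s8=1 s7=1 s2=1 s4=0 s5=1
  Δ1: clk:1→0, s4:0→1
  Δ2: s0:1→0, s7:1→0, s5:1→0
  Δ3: s0:0→1, s3:1→0, s5:0→1
  Δ4: s0:1→0, s3:0→1, s8:1→0
  Δ5: s8:0→1
  (5Δ to stable)
t=4 Δ0: clk=0 s6=1 s0=0 s1=1 s3=1 s8=1 s7=0 s2=1 s4=1 s5=1
  Δ1: clk:0→1
  (1Δ to stable)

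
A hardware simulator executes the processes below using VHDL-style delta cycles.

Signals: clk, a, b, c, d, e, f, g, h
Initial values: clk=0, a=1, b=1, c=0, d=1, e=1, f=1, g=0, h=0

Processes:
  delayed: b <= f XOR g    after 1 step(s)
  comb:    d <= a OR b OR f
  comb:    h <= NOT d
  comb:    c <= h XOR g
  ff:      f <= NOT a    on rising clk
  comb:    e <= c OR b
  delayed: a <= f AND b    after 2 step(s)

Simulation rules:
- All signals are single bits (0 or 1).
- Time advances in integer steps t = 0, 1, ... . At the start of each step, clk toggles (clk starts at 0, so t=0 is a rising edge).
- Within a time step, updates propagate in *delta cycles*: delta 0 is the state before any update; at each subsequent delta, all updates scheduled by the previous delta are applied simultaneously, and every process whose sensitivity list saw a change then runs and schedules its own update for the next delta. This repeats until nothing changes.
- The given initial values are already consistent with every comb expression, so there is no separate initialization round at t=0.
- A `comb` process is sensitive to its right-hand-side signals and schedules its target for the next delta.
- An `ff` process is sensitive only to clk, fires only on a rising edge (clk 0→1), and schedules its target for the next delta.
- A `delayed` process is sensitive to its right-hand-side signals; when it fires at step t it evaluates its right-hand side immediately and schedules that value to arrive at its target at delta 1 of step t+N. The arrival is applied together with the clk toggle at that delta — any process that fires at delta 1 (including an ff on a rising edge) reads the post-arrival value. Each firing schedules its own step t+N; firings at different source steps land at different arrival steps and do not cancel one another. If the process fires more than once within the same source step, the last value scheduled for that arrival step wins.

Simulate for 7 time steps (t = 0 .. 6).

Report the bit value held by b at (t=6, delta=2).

t0.Δ0 clk=0 b=1 f=1 e=1 h=0 a=1 c=0 d=1 g=0
t0.Δ1 clk=1 b=1 f=1 e=1 h=0 a=1 c=0 d=1 g=0
t0.Δ2 clk=1 b=1 f=0 e=1 h=0 a=1 c=0 d=1 g=0
t1.Δ0 clk=1 b=1 f=0 e=1 h=0 a=1 c=0 d=1 g=0
t1.Δ1 clk=0 b=0 f=0 e=1 h=0 a=1 c=0 d=1 g=0
t1.Δ2 clk=0 b=0 f=0 e=0 h=0 a=1 c=0 d=1 g=0
t2.Δ0 clk=0 b=0 f=0 e=0 h=0 a=1 c=0 d=1 g=0
t2.Δ1 clk=1 b=0 f=0 e=0 h=0 a=0 c=0 d=1 g=0
t2.Δ2 clk=1 b=0 f=1 e=0 h=0 a=0 c=0 d=0 g=0
t2.Δ3 clk=1 b=0 f=1 e=0 h=1 a=0 c=0 d=1 g=0
t2.Δ4 clk=1 b=0 f=1 e=0 h=0 a=0 c=1 d=1 g=0
t2.Δ5 clk=1 b=0 f=1 e=1 h=0 a=0 c=0 d=1 g=0
t2.Δ6 clk=1 b=0 f=1 e=0 h=0 a=0 c=0 d=1 g=0
t3.Δ0 clk=1 b=0 f=1 e=0 h=0 a=0 c=0 d=1 g=0
t3.Δ1 clk=0 b=1 f=1 e=0 h=0 a=0 c=0 d=1 g=0
t3.Δ2 clk=0 b=1 f=1 e=1 h=0 a=0 c=0 d=1 g=0
t4.Δ0 clk=0 b=1 f=1 e=1 h=0 a=0 c=0 d=1 g=0
t4.Δ1 clk=1 b=1 f=1 e=1 h=0 a=0 c=0 d=1 g=0
t5.Δ0 clk=1 b=1 f=1 e=1 h=0 a=0 c=0 d=1 g=0
t5.Δ1 clk=0 b=1 f=1 e=1 h=0 a=1 c=0 d=1 g=0
t6.Δ0 clk=0 b=1 f=1 e=1 h=0 a=1 c=0 d=1 g=0
t6.Δ1 clk=1 b=1 f=1 e=1 h=0 a=1 c=0 d=1 g=0
t6.Δ2 clk=1 b=1 f=0 e=1 h=0 a=1 c=0 d=1 g=0

1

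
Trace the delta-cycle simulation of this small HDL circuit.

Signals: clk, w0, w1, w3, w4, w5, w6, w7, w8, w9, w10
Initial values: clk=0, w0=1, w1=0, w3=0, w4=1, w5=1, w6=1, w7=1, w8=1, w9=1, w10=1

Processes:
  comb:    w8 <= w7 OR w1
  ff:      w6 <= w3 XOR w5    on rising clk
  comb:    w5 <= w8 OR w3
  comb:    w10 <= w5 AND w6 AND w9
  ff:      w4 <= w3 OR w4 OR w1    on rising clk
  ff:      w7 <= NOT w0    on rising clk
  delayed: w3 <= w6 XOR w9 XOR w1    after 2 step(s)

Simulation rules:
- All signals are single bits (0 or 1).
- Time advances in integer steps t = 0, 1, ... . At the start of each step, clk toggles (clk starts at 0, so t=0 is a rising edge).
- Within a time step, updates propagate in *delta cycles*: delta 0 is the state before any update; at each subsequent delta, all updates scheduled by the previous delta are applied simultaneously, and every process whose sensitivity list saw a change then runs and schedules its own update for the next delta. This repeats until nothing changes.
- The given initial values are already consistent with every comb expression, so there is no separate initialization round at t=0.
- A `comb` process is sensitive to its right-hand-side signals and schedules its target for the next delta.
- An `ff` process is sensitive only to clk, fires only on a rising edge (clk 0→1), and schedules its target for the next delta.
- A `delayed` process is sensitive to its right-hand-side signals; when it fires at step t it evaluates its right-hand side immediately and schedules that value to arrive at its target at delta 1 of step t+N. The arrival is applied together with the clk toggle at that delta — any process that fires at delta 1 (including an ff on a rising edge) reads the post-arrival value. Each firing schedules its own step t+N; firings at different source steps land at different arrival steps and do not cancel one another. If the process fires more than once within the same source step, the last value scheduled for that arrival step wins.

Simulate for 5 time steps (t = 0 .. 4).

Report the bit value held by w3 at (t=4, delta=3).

[bits: w9,w4,w6,w5,w7,clk,w1,w8,w3,w10,w0]
t=0: Δ0=11111001011 Δ1=11111101011 Δ2=11110101011 Δ3=11110100011 Δ4=11100100011 Δ5=11100100001 | 5Δ
t=1: Δ0=11100100001 Δ1=11100000001 | 1Δ
t=2: Δ0=11100000001 Δ1=11100100001 Δ2=11000100001 | 2Δ
t=3: Δ0=11000100001 Δ1=11000000001 | 1Δ
t=4: Δ0=11000000001 Δ1=11000100101 Δ2=11110100101 Δ3=11110100111 | 3Δ

1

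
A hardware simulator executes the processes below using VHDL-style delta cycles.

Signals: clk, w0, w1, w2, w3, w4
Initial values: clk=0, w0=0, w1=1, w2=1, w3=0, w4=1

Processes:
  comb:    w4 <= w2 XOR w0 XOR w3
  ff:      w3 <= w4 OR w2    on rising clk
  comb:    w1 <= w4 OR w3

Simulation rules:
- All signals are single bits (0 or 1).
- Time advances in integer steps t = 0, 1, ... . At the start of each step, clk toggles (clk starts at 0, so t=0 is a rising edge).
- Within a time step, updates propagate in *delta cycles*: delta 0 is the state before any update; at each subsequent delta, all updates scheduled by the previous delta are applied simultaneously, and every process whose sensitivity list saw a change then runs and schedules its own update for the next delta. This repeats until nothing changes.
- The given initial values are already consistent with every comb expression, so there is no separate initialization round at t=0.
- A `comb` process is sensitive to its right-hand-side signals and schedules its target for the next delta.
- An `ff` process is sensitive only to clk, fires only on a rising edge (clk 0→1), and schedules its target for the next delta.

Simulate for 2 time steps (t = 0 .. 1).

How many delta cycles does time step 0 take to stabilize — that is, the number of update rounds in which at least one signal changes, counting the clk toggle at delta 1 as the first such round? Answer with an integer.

3

t0.Δ0 w4=1 w2=1 w1=1 w3=0 w0=0 clk=0
t0.Δ1 w4=1 w2=1 w1=1 w3=0 w0=0 clk=1
t0.Δ2 w4=1 w2=1 w1=1 w3=1 w0=0 clk=1
t0.Δ3 w4=0 w2=1 w1=1 w3=1 w0=0 clk=1
t1.Δ0 w4=0 w2=1 w1=1 w3=1 w0=0 clk=1
t1.Δ1 w4=0 w2=1 w1=1 w3=1 w0=0 clk=0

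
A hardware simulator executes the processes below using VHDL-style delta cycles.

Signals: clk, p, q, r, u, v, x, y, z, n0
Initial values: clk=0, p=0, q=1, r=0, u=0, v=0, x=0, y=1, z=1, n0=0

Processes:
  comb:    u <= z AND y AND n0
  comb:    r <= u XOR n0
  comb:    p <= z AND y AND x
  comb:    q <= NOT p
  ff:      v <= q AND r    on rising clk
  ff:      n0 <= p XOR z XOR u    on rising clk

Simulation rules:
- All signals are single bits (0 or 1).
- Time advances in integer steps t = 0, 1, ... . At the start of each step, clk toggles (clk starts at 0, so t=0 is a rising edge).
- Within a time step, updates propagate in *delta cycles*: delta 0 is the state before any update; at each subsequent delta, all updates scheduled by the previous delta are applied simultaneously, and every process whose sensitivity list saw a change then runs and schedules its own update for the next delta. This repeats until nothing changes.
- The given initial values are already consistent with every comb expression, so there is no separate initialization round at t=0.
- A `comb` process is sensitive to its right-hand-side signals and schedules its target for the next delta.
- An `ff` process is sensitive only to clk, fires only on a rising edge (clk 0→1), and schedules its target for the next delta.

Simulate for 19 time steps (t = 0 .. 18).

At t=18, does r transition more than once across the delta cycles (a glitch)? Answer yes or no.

t=0 Δ0: q=1 u=0 r=0 x=0 clk=0 v=0 z=1 p=0 y=1 n0=0
  Δ1: clk:0→1
  Δ2: n0:0→1
  Δ3: u:0→1, r:0→1
  Δ4: r:1→0
  (4Δ to stable)
t=1 Δ0: q=1 u=1 r=0 x=0 clk=1 v=0 z=1 p=0 y=1 n0=1
  Δ1: clk:1→0
  (1Δ to stable)
t=2 Δ0: q=1 u=1 r=0 x=0 clk=0 v=0 z=1 p=0 y=1 n0=1
  Δ1: clk:0→1
  Δ2: n0:1→0
  Δ3: u:1→0, r:0→1
  Δ4: r:1→0
  (4Δ to stable)
t=3 Δ0: q=1 u=0 r=0 x=0 clk=1 v=0 z=1 p=0 y=1 n0=0
  Δ1: clk:1→0
  (1Δ to stable)
t=4 Δ0: q=1 u=0 r=0 x=0 clk=0 v=0 z=1 p=0 y=1 n0=0
  Δ1: clk:0→1
  Δ2: n0:0→1
  Δ3: u:0→1, r:0→1
  Δ4: r:1→0
  (4Δ to stable)
t=5 Δ0: q=1 u=1 r=0 x=0 clk=1 v=0 z=1 p=0 y=1 n0=1
  Δ1: clk:1→0
  (1Δ to stable)
t=6 Δ0: q=1 u=1 r=0 x=0 clk=0 v=0 z=1 p=0 y=1 n0=1
  Δ1: clk:0→1
  Δ2: n0:1→0
  Δ3: u:1→0, r:0→1
  Δ4: r:1→0
  (4Δ to stable)
t=7 Δ0: q=1 u=0 r=0 x=0 clk=1 v=0 z=1 p=0 y=1 n0=0
  Δ1: clk:1→0
  (1Δ to stable)
t=8 Δ0: q=1 u=0 r=0 x=0 clk=0 v=0 z=1 p=0 y=1 n0=0
  Δ1: clk:0→1
  Δ2: n0:0→1
  Δ3: u:0→1, r:0→1
  Δ4: r:1→0
  (4Δ to stable)
t=9 Δ0: q=1 u=1 r=0 x=0 clk=1 v=0 z=1 p=0 y=1 n0=1
  Δ1: clk:1→0
  (1Δ to stable)
t=10 Δ0: q=1 u=1 r=0 x=0 clk=0 v=0 z=1 p=0 y=1 n0=1
  Δ1: clk:0→1
  Δ2: n0:1→0
  Δ3: u:1→0, r:0→1
  Δ4: r:1→0
  (4Δ to stable)
t=11 Δ0: q=1 u=0 r=0 x=0 clk=1 v=0 z=1 p=0 y=1 n0=0
  Δ1: clk:1→0
  (1Δ to stable)
t=12 Δ0: q=1 u=0 r=0 x=0 clk=0 v=0 z=1 p=0 y=1 n0=0
  Δ1: clk:0→1
  Δ2: n0:0→1
  Δ3: u:0→1, r:0→1
  Δ4: r:1→0
  (4Δ to stable)
t=13 Δ0: q=1 u=1 r=0 x=0 clk=1 v=0 z=1 p=0 y=1 n0=1
  Δ1: clk:1→0
  (1Δ to stable)
t=14 Δ0: q=1 u=1 r=0 x=0 clk=0 v=0 z=1 p=0 y=1 n0=1
  Δ1: clk:0→1
  Δ2: n0:1→0
  Δ3: u:1→0, r:0→1
  Δ4: r:1→0
  (4Δ to stable)
t=15 Δ0: q=1 u=0 r=0 x=0 clk=1 v=0 z=1 p=0 y=1 n0=0
  Δ1: clk:1→0
  (1Δ to stable)
t=16 Δ0: q=1 u=0 r=0 x=0 clk=0 v=0 z=1 p=0 y=1 n0=0
  Δ1: clk:0→1
  Δ2: n0:0→1
  Δ3: u:0→1, r:0→1
  Δ4: r:1→0
  (4Δ to stable)
t=17 Δ0: q=1 u=1 r=0 x=0 clk=1 v=0 z=1 p=0 y=1 n0=1
  Δ1: clk:1→0
  (1Δ to stable)
t=18 Δ0: q=1 u=1 r=0 x=0 clk=0 v=0 z=1 p=0 y=1 n0=1
  Δ1: clk:0→1
  Δ2: n0:1→0
  Δ3: u:1→0, r:0→1
  Δ4: r:1→0
  (4Δ to stable)

yes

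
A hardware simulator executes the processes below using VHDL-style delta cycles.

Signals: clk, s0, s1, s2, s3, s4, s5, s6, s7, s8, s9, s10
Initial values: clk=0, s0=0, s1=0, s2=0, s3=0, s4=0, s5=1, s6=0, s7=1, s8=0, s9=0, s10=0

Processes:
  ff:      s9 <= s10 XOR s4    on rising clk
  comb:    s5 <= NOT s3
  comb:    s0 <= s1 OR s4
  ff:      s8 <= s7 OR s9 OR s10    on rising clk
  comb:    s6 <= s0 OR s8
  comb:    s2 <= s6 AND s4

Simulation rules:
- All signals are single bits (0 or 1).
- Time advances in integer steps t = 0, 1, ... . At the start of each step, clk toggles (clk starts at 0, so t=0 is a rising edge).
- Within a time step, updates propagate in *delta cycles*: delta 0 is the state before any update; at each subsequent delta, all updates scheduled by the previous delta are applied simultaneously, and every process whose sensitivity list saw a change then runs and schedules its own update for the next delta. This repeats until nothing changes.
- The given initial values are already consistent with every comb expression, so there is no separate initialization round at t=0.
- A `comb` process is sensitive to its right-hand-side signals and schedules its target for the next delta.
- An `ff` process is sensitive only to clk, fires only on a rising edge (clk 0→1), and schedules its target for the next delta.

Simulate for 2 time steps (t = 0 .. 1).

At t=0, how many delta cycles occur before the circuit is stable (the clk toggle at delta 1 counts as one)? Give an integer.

3

t=0 Δ0: s0=0 s3=0 s9=0 s6=0 s7=1 s2=0 s5=1 clk=0 s10=0 s8=0 s4=0 s1=0
  Δ1: clk:0→1
  Δ2: s8:0→1
  Δ3: s6:0→1
  (3Δ to stable)
t=1 Δ0: s0=0 s3=0 s9=0 s6=1 s7=1 s2=0 s5=1 clk=1 s10=0 s8=1 s4=0 s1=0
  Δ1: clk:1→0
  (1Δ to stable)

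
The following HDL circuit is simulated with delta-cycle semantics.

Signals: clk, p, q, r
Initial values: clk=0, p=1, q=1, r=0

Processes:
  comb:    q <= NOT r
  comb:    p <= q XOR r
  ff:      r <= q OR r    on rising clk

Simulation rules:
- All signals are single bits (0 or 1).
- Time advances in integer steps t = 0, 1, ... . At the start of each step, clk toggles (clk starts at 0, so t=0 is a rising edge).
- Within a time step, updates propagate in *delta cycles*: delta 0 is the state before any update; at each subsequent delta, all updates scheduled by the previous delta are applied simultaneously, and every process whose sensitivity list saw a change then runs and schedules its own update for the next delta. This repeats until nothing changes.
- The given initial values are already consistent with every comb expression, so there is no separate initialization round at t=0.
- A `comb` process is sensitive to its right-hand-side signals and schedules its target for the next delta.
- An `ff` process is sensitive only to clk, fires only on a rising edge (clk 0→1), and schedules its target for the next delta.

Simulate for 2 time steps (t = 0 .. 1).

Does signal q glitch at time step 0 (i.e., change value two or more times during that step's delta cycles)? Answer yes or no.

no

t=0 Δ0: clk=0 p=1 q=1 r=0
  Δ1: clk:0→1
  Δ2: r:0→1
  Δ3: p:1→0, q:1→0
  Δ4: p:0→1
  (4Δ to stable)
t=1 Δ0: clk=1 p=1 q=0 r=1
  Δ1: clk:1→0
  (1Δ to stable)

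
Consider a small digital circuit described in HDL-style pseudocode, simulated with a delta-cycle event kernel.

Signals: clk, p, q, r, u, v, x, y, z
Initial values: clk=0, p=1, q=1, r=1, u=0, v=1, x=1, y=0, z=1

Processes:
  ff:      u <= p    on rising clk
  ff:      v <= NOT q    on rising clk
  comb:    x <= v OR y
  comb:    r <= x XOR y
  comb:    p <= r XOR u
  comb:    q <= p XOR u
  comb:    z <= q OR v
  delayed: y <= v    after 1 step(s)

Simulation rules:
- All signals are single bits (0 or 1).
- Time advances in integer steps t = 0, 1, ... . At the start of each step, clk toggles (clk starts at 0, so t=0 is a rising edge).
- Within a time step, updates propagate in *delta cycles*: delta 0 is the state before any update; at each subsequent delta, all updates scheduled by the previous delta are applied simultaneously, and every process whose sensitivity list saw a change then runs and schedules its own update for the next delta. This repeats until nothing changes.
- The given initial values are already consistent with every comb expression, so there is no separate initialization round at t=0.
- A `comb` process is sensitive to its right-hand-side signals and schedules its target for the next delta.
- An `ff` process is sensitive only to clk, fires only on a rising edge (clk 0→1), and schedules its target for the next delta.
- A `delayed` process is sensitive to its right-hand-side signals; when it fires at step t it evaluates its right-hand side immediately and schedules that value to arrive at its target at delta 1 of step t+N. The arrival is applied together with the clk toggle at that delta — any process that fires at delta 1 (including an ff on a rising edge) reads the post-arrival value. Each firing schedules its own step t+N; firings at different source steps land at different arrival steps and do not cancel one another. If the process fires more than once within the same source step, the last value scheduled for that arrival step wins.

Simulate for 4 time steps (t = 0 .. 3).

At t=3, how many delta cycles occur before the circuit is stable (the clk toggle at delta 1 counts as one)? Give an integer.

t0.Δ0 clk=0 v=1 u=0 x=1 z=1 p=1 r=1 y=0 q=1
t0.Δ1 clk=1 v=1 u=0 x=1 z=1 p=1 r=1 y=0 q=1
t0.Δ2 clk=1 v=0 u=1 x=1 z=1 p=1 r=1 y=0 q=1
t0.Δ3 clk=1 v=0 u=1 x=0 z=1 p=0 r=1 y=0 q=0
t0.Δ4 clk=1 v=0 u=1 x=0 z=0 p=0 r=0 y=0 q=1
t0.Δ5 clk=1 v=0 u=1 x=0 z=1 p=1 r=0 y=0 q=1
t0.Δ6 clk=1 v=0 u=1 x=0 z=1 p=1 r=0 y=0 q=0
t0.Δ7 clk=1 v=0 u=1 x=0 z=0 p=1 r=0 y=0 q=0
t1.Δ0 clk=1 v=0 u=1 x=0 z=0 p=1 r=0 y=0 q=0
t1.Δ1 clk=0 v=0 u=1 x=0 z=0 p=1 r=0 y=0 q=0
t2.Δ0 clk=0 v=0 u=1 x=0 z=0 p=1 r=0 y=0 q=0
t2.Δ1 clk=1 v=0 u=1 x=0 z=0 p=1 r=0 y=0 q=0
t2.Δ2 clk=1 v=1 u=1 x=0 z=0 p=1 r=0 y=0 q=0
t2.Δ3 clk=1 v=1 u=1 x=1 z=1 p=1 r=0 y=0 q=0
t2.Δ4 clk=1 v=1 u=1 x=1 z=1 p=1 r=1 y=0 q=0
t2.Δ5 clk=1 v=1 u=1 x=1 z=1 p=0 r=1 y=0 q=0
t2.Δ6 clk=1 v=1 u=1 x=1 z=1 p=0 r=1 y=0 q=1
t3.Δ0 clk=1 v=1 u=1 x=1 z=1 p=0 r=1 y=0 q=1
t3.Δ1 clk=0 v=1 u=1 x=1 z=1 p=0 r=1 y=1 q=1
t3.Δ2 clk=0 v=1 u=1 x=1 z=1 p=0 r=0 y=1 q=1
t3.Δ3 clk=0 v=1 u=1 x=1 z=1 p=1 r=0 y=1 q=1
t3.Δ4 clk=0 v=1 u=1 x=1 z=1 p=1 r=0 y=1 q=0

4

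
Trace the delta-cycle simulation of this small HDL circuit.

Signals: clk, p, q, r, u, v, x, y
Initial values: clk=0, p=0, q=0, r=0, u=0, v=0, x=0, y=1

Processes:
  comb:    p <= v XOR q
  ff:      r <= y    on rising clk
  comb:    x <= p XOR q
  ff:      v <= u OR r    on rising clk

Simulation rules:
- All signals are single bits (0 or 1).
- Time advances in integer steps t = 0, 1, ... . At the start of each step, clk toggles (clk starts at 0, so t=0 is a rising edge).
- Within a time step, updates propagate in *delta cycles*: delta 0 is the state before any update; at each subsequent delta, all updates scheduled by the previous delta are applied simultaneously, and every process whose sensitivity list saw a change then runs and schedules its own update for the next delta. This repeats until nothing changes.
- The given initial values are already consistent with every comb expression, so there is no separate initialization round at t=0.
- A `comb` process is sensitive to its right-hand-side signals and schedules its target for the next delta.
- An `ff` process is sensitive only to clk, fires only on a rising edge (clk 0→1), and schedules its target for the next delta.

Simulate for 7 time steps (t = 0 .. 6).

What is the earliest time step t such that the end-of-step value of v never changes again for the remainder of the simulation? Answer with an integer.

t0.Δ0 y=1 x=0 p=0 clk=0 r=0 v=0 q=0 u=0
t0.Δ1 y=1 x=0 p=0 clk=1 r=0 v=0 q=0 u=0
t0.Δ2 y=1 x=0 p=0 clk=1 r=1 v=0 q=0 u=0
t1.Δ0 y=1 x=0 p=0 clk=1 r=1 v=0 q=0 u=0
t1.Δ1 y=1 x=0 p=0 clk=0 r=1 v=0 q=0 u=0
t2.Δ0 y=1 x=0 p=0 clk=0 r=1 v=0 q=0 u=0
t2.Δ1 y=1 x=0 p=0 clk=1 r=1 v=0 q=0 u=0
t2.Δ2 y=1 x=0 p=0 clk=1 r=1 v=1 q=0 u=0
t2.Δ3 y=1 x=0 p=1 clk=1 r=1 v=1 q=0 u=0
t2.Δ4 y=1 x=1 p=1 clk=1 r=1 v=1 q=0 u=0
t3.Δ0 y=1 x=1 p=1 clk=1 r=1 v=1 q=0 u=0
t3.Δ1 y=1 x=1 p=1 clk=0 r=1 v=1 q=0 u=0
t4.Δ0 y=1 x=1 p=1 clk=0 r=1 v=1 q=0 u=0
t4.Δ1 y=1 x=1 p=1 clk=1 r=1 v=1 q=0 u=0
t5.Δ0 y=1 x=1 p=1 clk=1 r=1 v=1 q=0 u=0
t5.Δ1 y=1 x=1 p=1 clk=0 r=1 v=1 q=0 u=0
t6.Δ0 y=1 x=1 p=1 clk=0 r=1 v=1 q=0 u=0
t6.Δ1 y=1 x=1 p=1 clk=1 r=1 v=1 q=0 u=0

2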